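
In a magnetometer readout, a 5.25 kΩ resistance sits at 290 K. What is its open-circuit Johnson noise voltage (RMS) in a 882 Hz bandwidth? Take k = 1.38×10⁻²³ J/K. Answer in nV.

V_n = √(4kTRB)
4kTRB = 4 × 1.38×10⁻²³ × 290 × 5.25×10³ × 8.82×10² = 7.41×10⁻¹⁴ V²
V_n = √(7.41×10⁻¹⁴) = 2.72×10⁻⁷ V = 272 nV

272 nV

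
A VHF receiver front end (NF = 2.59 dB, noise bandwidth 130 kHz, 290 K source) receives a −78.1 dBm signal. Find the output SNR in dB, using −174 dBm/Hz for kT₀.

42.2 dB

Noise floor: N = −174 + 10 log₁₀(B) + NF
10 log₁₀(1.30×10⁵) = 51.14 dB
N = −174 + 51.14 + 2.59 = −120.27 dBm
SNR = P_sig − N = −78.1 − (−120.27) = 42.17 dB → 42.2 dB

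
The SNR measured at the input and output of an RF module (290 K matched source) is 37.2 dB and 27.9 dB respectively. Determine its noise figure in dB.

9.3 dB

NF (dB) = SNR_in(dB) − SNR_out(dB) when the source is at T₀
NF = 37.2 − 27.9 = 9.3 dB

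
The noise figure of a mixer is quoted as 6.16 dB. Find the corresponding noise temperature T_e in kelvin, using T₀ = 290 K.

F = 10^(6.16/10) = 4.13048
T_e = (F − 1)·T₀ = (4.13048 − 1) × 290 = 908 K

908 K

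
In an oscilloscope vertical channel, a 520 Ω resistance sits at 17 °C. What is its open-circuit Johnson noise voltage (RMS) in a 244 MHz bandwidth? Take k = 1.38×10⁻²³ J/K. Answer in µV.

T = 17 °C + 273.15 = 290.15 K
V_n = √(4kTRB)
4kTRB = 4 × 1.38×10⁻²³ × 290.15 × 5.20×10² × 2.44×10⁸ = 2.03×10⁻⁹ V²
V_n = √(2.03×10⁻⁹) = 4.51×10⁻⁵ V = 45.1 µV

45.1 µV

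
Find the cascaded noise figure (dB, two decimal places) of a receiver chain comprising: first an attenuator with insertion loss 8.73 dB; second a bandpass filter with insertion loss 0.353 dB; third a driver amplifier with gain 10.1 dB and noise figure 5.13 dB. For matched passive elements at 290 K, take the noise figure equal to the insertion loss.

Convert to linear (a loss of L dB is a gain of −L dB): F_i = 10^(NF_i/10), G_i = 10^(G_i,dB/10)
  Stage 1: F_1 = 10^(8.73/10) = 7.464, G_1 = 10^(−8.73/10) = 0.1340
  Stage 2: F_2 = 10^(0.353/10) = 1.085, G_2 = 10^(−0.353/10) = 0.9219
  Stage 3: F_3 = 10^(5.13/10) = 3.258, G_3 = 10^(10.1/10) = 10.23
Friis cascade:
  F = 7.464 + (1.085 − 1)/0.1340 + (3.258 − 1)/0.1235 = 26.38
NF = 10 log₁₀(26.38) = 14.21 dB

14.21 dB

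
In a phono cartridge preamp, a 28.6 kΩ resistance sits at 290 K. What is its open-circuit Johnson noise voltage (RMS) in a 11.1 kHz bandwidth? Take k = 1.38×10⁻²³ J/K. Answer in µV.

V_n = √(4kTRB)
4kTRB = 4 × 1.38×10⁻²³ × 290 × 2.86×10⁴ × 1.11×10⁴ = 5.08×10⁻¹² V²
V_n = √(5.08×10⁻¹²) = 2.25×10⁻⁶ V = 2.25 µV

2.25 µV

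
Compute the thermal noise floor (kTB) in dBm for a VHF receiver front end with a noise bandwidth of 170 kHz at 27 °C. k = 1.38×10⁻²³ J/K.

−121.5 dBm

T = 27 °C + 273.15 = 300.15 K
P_n = kTB = 1.38×10⁻²³ × 300.15 × 1.70×10⁵ = 7.04×10⁻¹⁶ W
In dBm: 10 log₁₀(7.04×10⁻¹⁶ / 10⁻³) = −121.5 dBm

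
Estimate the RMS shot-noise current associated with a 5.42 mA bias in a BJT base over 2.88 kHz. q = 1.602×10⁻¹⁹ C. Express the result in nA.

I_n = √(2qI·B)
2qI·B = 2 × 1.602×10⁻¹⁹ × 5.42×10⁻³ × 2.88×10³ = 5.00×10⁻¹⁸ A²
I_n = √(5.00×10⁻¹⁸) = 2.24×10⁻⁹ A = 2.24 nA

2.24 nA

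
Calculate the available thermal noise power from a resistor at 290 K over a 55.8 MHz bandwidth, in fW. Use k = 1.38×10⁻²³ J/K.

P_n = kTB = 1.38×10⁻²³ × 290 × 5.58×10⁷ = 2.23×10⁻¹³ W = 223 fW

223 fW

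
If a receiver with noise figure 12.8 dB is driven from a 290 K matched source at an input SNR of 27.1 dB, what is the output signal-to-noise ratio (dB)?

By definition F = SNR_in/SNR_out, so in dB: SNR_out = SNR_in − NF
SNR_out = 27.1 − 12.8 = 14.3 dB

14.3 dB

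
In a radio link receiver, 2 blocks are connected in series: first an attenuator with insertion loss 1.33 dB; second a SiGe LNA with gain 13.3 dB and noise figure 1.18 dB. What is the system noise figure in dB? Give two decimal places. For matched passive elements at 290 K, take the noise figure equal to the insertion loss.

Convert to linear (a loss of L dB is a gain of −L dB): F_i = 10^(NF_i/10), G_i = 10^(G_i,dB/10)
  Stage 1: F_1 = 10^(1.33/10) = 1.358, G_1 = 10^(−1.33/10) = 0.7362
  Stage 2: F_2 = 10^(1.18/10) = 1.312, G_2 = 10^(13.3/10) = 21.38
Friis cascade:
  F = 1.358 + (1.312 − 1)/0.7362 = 1.782
NF = 10 log₁₀(1.782) = 2.51 dB

2.51 dB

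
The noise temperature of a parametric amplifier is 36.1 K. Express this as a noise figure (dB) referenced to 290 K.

F = 1 + T_e/T₀ = 1 + 36.1/290 = 1.12448
NF = 10 log₁₀(1.12448) = 0.510 dB

0.510 dB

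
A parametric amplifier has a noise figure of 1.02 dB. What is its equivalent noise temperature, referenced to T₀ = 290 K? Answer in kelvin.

76.8 K

F = 10^(1.02/10) = 1.26474
T_e = (F − 1)·T₀ = (1.26474 − 1) × 290 = 76.8 K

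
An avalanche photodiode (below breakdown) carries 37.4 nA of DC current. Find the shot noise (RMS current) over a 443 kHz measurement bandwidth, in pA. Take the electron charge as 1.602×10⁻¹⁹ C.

72.9 pA

I_n = √(2qI·B)
2qI·B = 2 × 1.602×10⁻¹⁹ × 3.74×10⁻⁸ × 4.43×10⁵ = 5.31×10⁻²¹ A²
I_n = √(5.31×10⁻²¹) = 7.29×10⁻¹¹ A = 72.9 pA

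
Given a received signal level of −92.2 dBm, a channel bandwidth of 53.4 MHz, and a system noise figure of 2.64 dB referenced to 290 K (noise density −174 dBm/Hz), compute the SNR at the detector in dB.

1.9 dB

Noise floor: N = −174 + 10 log₁₀(B) + NF
10 log₁₀(5.34×10⁷) = 77.28 dB
N = −174 + 77.28 + 2.64 = −94.08 dBm
SNR = P_sig − N = −92.2 − (−94.08) = 1.88 dB → 1.9 dB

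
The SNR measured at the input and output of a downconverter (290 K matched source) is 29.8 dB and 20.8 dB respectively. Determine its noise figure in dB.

NF (dB) = SNR_in(dB) − SNR_out(dB) when the source is at T₀
NF = 29.8 − 20.8 = 9.0 dB

9.0 dB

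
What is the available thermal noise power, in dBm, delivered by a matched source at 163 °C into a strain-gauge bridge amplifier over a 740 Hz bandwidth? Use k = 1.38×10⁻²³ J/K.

−143.5 dBm

T = 163 °C + 273.15 = 436.15 K
P_n = kTB = 1.38×10⁻²³ × 436.15 × 7.40×10² = 4.45×10⁻¹⁸ W
In dBm: 10 log₁₀(4.45×10⁻¹⁸ / 10⁻³) = −143.5 dBm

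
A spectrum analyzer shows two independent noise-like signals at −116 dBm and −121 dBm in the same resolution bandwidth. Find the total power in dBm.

−114.8 dBm

Convert to linear, add, convert back:
P₁ = 2.51×10⁻¹⁵ W, P₂ = 7.94×10⁻¹⁶ W
P_tot = 3.31×10⁻¹⁵ W → 10 log₁₀(P_tot / 10⁻³) = −114.8 dBm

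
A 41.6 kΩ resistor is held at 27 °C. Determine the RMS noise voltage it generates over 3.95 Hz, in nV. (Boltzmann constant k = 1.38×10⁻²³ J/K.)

52.2 nV

T = 27 °C + 273.15 = 300.15 K
V_n = √(4kTRB)
4kTRB = 4 × 1.38×10⁻²³ × 300.15 × 4.16×10⁴ × 3.95×10⁰ = 2.72×10⁻¹⁵ V²
V_n = √(2.72×10⁻¹⁵) = 5.22×10⁻⁸ V = 52.2 nV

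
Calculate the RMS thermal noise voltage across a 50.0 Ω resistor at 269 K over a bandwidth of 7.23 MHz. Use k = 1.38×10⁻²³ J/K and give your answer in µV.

2.32 µV

V_n = √(4kTRB)
4kTRB = 4 × 1.38×10⁻²³ × 269 × 5.00×10¹ × 7.23×10⁶ = 5.37×10⁻¹² V²
V_n = √(5.37×10⁻¹²) = 2.32×10⁻⁶ V = 2.32 µV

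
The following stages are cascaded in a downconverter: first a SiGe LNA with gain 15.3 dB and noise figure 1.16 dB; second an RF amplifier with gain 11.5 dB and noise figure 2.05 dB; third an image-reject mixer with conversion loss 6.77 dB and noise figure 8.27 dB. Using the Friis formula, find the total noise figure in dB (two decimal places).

Convert to linear (a loss of L dB is a gain of −L dB): F_i = 10^(NF_i/10), G_i = 10^(G_i,dB/10)
  Stage 1: F_1 = 10^(1.16/10) = 1.306, G_1 = 10^(15.3/10) = 33.88
  Stage 2: F_2 = 10^(2.05/10) = 1.603, G_2 = 10^(11.5/10) = 14.13
  Stage 3: F_3 = 10^(8.27/10) = 6.714, G_3 = 10^(−6.77/10) = 0.2104
Friis cascade:
  F = 1.306 + (1.603 − 1)/33.88 + (6.714 − 1)/478.6 = 1.336
NF = 10 log₁₀(1.336) = 1.26 dB

1.26 dB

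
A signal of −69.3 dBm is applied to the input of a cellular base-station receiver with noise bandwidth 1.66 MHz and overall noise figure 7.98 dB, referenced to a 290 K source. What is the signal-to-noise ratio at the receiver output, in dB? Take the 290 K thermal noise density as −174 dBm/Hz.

34.5 dB

Noise floor: N = −174 + 10 log₁₀(B) + NF
10 log₁₀(1.66×10⁶) = 62.2 dB
N = −174 + 62.2 + 7.98 = −103.82 dBm
SNR = P_sig − N = −69.3 − (−103.82) = 34.52 dB → 34.5 dB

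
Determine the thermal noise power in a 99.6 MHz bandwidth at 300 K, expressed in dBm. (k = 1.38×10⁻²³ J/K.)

−93.8 dBm

P_n = kTB = 1.38×10⁻²³ × 300 × 9.96×10⁷ = 4.12×10⁻¹³ W
In dBm: 10 log₁₀(4.12×10⁻¹³ / 10⁻³) = −93.8 dBm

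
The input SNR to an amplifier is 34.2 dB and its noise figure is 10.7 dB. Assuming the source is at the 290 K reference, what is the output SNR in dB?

23.5 dB

By definition F = SNR_in/SNR_out, so in dB: SNR_out = SNR_in − NF
SNR_out = 34.2 − 10.7 = 23.5 dB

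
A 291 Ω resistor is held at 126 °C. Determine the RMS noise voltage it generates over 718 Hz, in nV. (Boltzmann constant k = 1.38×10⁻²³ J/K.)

T = 126 °C + 273.15 = 399.15 K
V_n = √(4kTRB)
4kTRB = 4 × 1.38×10⁻²³ × 399.15 × 2.91×10² × 7.18×10² = 4.60×10⁻¹⁵ V²
V_n = √(4.60×10⁻¹⁵) = 6.78×10⁻⁸ V = 67.8 nV

67.8 nV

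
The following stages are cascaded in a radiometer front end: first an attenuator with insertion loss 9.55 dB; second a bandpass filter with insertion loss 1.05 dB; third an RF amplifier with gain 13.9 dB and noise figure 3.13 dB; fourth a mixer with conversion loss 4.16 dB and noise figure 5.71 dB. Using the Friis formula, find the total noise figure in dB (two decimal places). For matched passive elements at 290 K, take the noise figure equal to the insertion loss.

13.96 dB

Convert to linear (a loss of L dB is a gain of −L dB): F_i = 10^(NF_i/10), G_i = 10^(G_i,dB/10)
  Stage 1: F_1 = 10^(9.55/10) = 9.016, G_1 = 10^(−9.55/10) = 0.1109
  Stage 2: F_2 = 10^(1.05/10) = 1.274, G_2 = 10^(−1.05/10) = 0.7852
  Stage 3: F_3 = 10^(3.13/10) = 2.056, G_3 = 10^(13.9/10) = 24.55
  Stage 4: F_4 = 10^(5.71/10) = 3.724, G_4 = 10^(−4.16/10) = 0.3837
Friis cascade:
  F = 9.016 + (1.274 − 1)/0.1109 + (2.056 − 1)/0.08710 + (3.724 − 1)/2.138 = 24.88
NF = 10 log₁₀(24.88) = 13.96 dB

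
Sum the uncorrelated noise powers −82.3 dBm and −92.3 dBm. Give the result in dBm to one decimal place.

Convert to linear, add, convert back:
P₁ = 5.89×10⁻¹² W, P₂ = 5.89×10⁻¹³ W
P_tot = 6.48×10⁻¹² W → 10 log₁₀(P_tot / 10⁻³) = −81.9 dBm

−81.9 dBm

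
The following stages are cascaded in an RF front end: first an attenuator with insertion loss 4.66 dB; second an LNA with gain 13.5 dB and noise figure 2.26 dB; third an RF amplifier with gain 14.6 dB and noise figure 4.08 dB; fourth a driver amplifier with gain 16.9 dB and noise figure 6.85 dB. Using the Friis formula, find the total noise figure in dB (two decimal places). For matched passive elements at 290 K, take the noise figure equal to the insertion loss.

7.11 dB

Convert to linear (a loss of L dB is a gain of −L dB): F_i = 10^(NF_i/10), G_i = 10^(G_i,dB/10)
  Stage 1: F_1 = 10^(4.66/10) = 2.924, G_1 = 10^(−4.66/10) = 0.3420
  Stage 2: F_2 = 10^(2.26/10) = 1.683, G_2 = 10^(13.5/10) = 22.39
  Stage 3: F_3 = 10^(4.08/10) = 2.559, G_3 = 10^(14.6/10) = 28.84
  Stage 4: F_4 = 10^(6.85/10) = 4.842, G_4 = 10^(16.9/10) = 48.98
Friis cascade:
  F = 2.924 + (1.683 − 1)/0.3420 + (2.559 − 1)/7.656 + (4.842 − 1)/220.8 = 5.141
NF = 10 log₁₀(5.141) = 7.11 dB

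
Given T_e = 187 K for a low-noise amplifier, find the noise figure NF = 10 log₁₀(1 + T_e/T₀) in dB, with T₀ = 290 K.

2.16 dB

F = 1 + T_e/T₀ = 1 + 187/290 = 1.64483
NF = 10 log₁₀(1.64483) = 2.16 dB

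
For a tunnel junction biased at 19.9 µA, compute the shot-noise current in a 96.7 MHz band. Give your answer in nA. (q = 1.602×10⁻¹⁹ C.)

I_n = √(2qI·B)
2qI·B = 2 × 1.602×10⁻¹⁹ × 1.99×10⁻⁵ × 9.67×10⁷ = 6.17×10⁻¹⁶ A²
I_n = √(6.17×10⁻¹⁶) = 2.48×10⁻⁸ A = 24.8 nA

24.8 nA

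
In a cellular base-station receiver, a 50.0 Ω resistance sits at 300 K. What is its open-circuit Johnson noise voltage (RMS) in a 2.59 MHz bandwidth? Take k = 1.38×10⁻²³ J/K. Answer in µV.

1.46 µV

V_n = √(4kTRB)
4kTRB = 4 × 1.38×10⁻²³ × 300 × 5.00×10¹ × 2.59×10⁶ = 2.14×10⁻¹² V²
V_n = √(2.14×10⁻¹²) = 1.46×10⁻⁶ V = 1.46 µV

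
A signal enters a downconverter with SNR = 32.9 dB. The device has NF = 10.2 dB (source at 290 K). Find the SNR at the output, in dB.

By definition F = SNR_in/SNR_out, so in dB: SNR_out = SNR_in − NF
SNR_out = 32.9 − 10.2 = 22.7 dB

22.7 dB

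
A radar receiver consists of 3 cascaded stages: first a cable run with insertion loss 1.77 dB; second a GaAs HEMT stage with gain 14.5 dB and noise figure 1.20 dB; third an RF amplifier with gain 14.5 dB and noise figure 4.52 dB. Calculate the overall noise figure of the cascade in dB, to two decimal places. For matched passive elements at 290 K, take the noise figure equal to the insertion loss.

Convert to linear (a loss of L dB is a gain of −L dB): F_i = 10^(NF_i/10), G_i = 10^(G_i,dB/10)
  Stage 1: F_1 = 10^(1.77/10) = 1.503, G_1 = 10^(−1.77/10) = 0.6653
  Stage 2: F_2 = 10^(1.20/10) = 1.318, G_2 = 10^(14.5/10) = 28.18
  Stage 3: F_3 = 10^(4.52/10) = 2.831, G_3 = 10^(14.5/10) = 28.18
Friis cascade:
  F = 1.503 + (1.318 − 1)/0.6653 + (2.831 − 1)/18.75 = 2.079
NF = 10 log₁₀(2.079) = 3.18 dB

3.18 dB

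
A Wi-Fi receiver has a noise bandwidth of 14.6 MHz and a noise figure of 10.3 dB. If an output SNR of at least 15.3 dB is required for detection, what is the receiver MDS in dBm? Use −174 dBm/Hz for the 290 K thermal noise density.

−76.8 dBm

Sensitivity = −174 + 10 log₁₀(B) + NF + SNR_min
= −174 + 71.64 + 10.3 + 15.3
= −76.76 dBm → −76.8 dBm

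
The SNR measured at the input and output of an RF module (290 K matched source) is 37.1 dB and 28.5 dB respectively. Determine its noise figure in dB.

8.6 dB

NF (dB) = SNR_in(dB) − SNR_out(dB) when the source is at T₀
NF = 37.1 − 28.5 = 8.6 dB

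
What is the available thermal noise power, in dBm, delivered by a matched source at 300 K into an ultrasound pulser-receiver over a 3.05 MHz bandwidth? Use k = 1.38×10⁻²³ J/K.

P_n = kTB = 1.38×10⁻²³ × 300 × 3.05×10⁶ = 1.26×10⁻¹⁴ W
In dBm: 10 log₁₀(1.26×10⁻¹⁴ / 10⁻³) = −109.0 dBm

−109.0 dBm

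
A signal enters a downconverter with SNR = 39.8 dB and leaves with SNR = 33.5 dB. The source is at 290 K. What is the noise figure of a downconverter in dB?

NF (dB) = SNR_in(dB) − SNR_out(dB) when the source is at T₀
NF = 39.8 − 33.5 = 6.3 dB

6.3 dB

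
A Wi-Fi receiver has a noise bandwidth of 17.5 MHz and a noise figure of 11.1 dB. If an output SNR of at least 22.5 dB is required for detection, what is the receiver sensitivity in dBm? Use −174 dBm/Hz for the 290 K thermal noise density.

−68.0 dBm

Sensitivity = −174 + 10 log₁₀(B) + NF + SNR_min
= −174 + 72.43 + 11.1 + 22.5
= −67.97 dBm → −68.0 dBm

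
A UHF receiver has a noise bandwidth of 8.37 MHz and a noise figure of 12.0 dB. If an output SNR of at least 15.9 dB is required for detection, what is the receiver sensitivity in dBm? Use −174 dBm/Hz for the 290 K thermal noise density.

Sensitivity = −174 + 10 log₁₀(B) + NF + SNR_min
= −174 + 69.23 + 12.0 + 15.9
= −76.87 dBm → −76.9 dBm

−76.9 dBm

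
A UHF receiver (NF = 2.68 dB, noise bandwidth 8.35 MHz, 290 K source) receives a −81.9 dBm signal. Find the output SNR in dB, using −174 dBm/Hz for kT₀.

20.2 dB

Noise floor: N = −174 + 10 log₁₀(B) + NF
10 log₁₀(8.35×10⁶) = 69.22 dB
N = −174 + 69.22 + 2.68 = −102.10 dBm
SNR = P_sig − N = −81.9 − (−102.10) = 20.20 dB → 20.2 dB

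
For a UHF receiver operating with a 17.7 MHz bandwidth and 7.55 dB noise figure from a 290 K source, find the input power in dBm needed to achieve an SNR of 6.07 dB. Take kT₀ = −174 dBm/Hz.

−87.9 dBm

Sensitivity = −174 + 10 log₁₀(B) + NF + SNR_min
= −174 + 72.48 + 7.55 + 6.07
= −87.90 dBm → −87.9 dBm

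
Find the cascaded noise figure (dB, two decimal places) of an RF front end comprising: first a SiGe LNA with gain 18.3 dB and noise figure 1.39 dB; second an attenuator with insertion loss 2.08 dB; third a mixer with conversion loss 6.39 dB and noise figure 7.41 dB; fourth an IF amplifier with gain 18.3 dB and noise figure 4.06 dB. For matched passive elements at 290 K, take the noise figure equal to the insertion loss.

2.19 dB

Convert to linear (a loss of L dB is a gain of −L dB): F_i = 10^(NF_i/10), G_i = 10^(G_i,dB/10)
  Stage 1: F_1 = 10^(1.39/10) = 1.377, G_1 = 10^(18.3/10) = 67.61
  Stage 2: F_2 = 10^(2.08/10) = 1.614, G_2 = 10^(−2.08/10) = 0.6194
  Stage 3: F_3 = 10^(7.41/10) = 5.508, G_3 = 10^(−6.39/10) = 0.2296
  Stage 4: F_4 = 10^(4.06/10) = 2.547, G_4 = 10^(18.3/10) = 67.61
Friis cascade:
  F = 1.377 + (1.614 − 1)/67.61 + (5.508 − 1)/41.88 + (2.547 − 1)/9.616 = 1.655
NF = 10 log₁₀(1.655) = 2.19 dB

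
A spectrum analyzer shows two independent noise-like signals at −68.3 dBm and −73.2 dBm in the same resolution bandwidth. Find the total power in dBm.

Convert to linear, add, convert back:
P₁ = 1.48×10⁻¹⁰ W, P₂ = 4.79×10⁻¹¹ W
P_tot = 1.96×10⁻¹⁰ W → 10 log₁₀(P_tot / 10⁻³) = −67.1 dBm

−67.1 dBm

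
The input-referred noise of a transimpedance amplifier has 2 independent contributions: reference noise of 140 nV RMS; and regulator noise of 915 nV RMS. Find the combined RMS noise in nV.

926 nV

Uncorrelated sources add in power (mean-square): V_tot = √(ΣV_i²)
V_tot = √[(1.40×10⁻⁷)² + (9.15×10⁻⁷)²] = 9.26×10⁻⁷ V = 926 nV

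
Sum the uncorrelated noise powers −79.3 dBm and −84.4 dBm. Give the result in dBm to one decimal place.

−78.1 dBm

Convert to linear, add, convert back:
P₁ = 1.17×10⁻¹¹ W, P₂ = 3.63×10⁻¹² W
P_tot = 1.54×10⁻¹¹ W → 10 log₁₀(P_tot / 10⁻³) = −78.1 dBm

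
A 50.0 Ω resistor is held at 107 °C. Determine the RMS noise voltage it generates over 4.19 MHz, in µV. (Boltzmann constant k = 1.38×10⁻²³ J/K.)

T = 107 °C + 273.15 = 380.15 K
V_n = √(4kTRB)
4kTRB = 4 × 1.38×10⁻²³ × 380.15 × 5.00×10¹ × 4.19×10⁶ = 4.40×10⁻¹² V²
V_n = √(4.40×10⁻¹²) = 2.10×10⁻⁶ V = 2.10 µV

2.10 µV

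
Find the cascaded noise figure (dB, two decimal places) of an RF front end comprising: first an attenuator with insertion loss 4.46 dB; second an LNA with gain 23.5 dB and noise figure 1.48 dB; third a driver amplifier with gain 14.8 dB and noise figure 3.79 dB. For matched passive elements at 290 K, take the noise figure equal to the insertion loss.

5.96 dB

Convert to linear (a loss of L dB is a gain of −L dB): F_i = 10^(NF_i/10), G_i = 10^(G_i,dB/10)
  Stage 1: F_1 = 10^(4.46/10) = 2.793, G_1 = 10^(−4.46/10) = 0.3581
  Stage 2: F_2 = 10^(1.48/10) = 1.406, G_2 = 10^(23.5/10) = 223.9
  Stage 3: F_3 = 10^(3.79/10) = 2.393, G_3 = 10^(14.8/10) = 30.20
Friis cascade:
  F = 2.793 + (1.406 − 1)/0.3581 + (2.393 − 1)/80.17 = 3.944
NF = 10 log₁₀(3.944) = 5.96 dB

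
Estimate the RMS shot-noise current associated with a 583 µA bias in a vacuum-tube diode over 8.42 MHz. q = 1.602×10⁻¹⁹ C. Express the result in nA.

I_n = √(2qI·B)
2qI·B = 2 × 1.602×10⁻¹⁹ × 5.83×10⁻⁴ × 8.42×10⁶ = 1.57×10⁻¹⁵ A²
I_n = √(1.57×10⁻¹⁵) = 3.97×10⁻⁸ A = 39.7 nA

39.7 nA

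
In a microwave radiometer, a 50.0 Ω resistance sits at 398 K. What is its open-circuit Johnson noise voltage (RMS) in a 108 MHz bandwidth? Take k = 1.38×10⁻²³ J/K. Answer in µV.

V_n = √(4kTRB)
4kTRB = 4 × 1.38×10⁻²³ × 398 × 5.00×10¹ × 1.08×10⁸ = 1.19×10⁻¹⁰ V²
V_n = √(1.19×10⁻¹⁰) = 1.09×10⁻⁵ V = 10.9 µV

10.9 µV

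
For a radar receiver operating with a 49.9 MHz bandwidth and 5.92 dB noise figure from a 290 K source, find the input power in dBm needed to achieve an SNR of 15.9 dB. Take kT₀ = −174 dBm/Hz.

−75.2 dBm

Sensitivity = −174 + 10 log₁₀(B) + NF + SNR_min
= −174 + 76.98 + 5.92 + 15.9
= −75.20 dBm → −75.2 dBm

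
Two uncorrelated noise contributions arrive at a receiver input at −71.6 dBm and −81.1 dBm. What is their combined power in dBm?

Convert to linear, add, convert back:
P₁ = 6.92×10⁻¹¹ W, P₂ = 7.76×10⁻¹² W
P_tot = 7.69×10⁻¹¹ W → 10 log₁₀(P_tot / 10⁻³) = −71.1 dBm

−71.1 dBm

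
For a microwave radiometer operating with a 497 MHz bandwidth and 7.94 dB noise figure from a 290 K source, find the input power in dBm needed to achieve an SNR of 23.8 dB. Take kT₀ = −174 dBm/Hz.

−55.3 dBm

Sensitivity = −174 + 10 log₁₀(B) + NF + SNR_min
= −174 + 86.96 + 7.94 + 23.8
= −55.30 dBm → −55.3 dBm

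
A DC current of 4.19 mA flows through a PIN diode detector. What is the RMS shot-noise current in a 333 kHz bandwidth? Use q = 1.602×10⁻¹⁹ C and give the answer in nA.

I_n = √(2qI·B)
2qI·B = 2 × 1.602×10⁻¹⁹ × 4.19×10⁻³ × 3.33×10⁵ = 4.47×10⁻¹⁶ A²
I_n = √(4.47×10⁻¹⁶) = 2.11×10⁻⁸ A = 21.1 nA

21.1 nA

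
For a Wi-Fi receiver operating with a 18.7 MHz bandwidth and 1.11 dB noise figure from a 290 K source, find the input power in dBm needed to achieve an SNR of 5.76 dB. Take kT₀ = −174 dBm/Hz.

Sensitivity = −174 + 10 log₁₀(B) + NF + SNR_min
= −174 + 72.72 + 1.11 + 5.76
= −94.41 dBm → −94.4 dBm

−94.4 dBm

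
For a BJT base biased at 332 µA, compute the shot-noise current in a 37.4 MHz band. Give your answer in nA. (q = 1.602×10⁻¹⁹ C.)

I_n = √(2qI·B)
2qI·B = 2 × 1.602×10⁻¹⁹ × 3.32×10⁻⁴ × 3.74×10⁷ = 3.98×10⁻¹⁵ A²
I_n = √(3.98×10⁻¹⁵) = 6.31×10⁻⁸ A = 63.1 nA

63.1 nA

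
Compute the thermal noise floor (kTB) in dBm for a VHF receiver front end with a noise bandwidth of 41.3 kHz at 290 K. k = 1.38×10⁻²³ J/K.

−127.8 dBm

P_n = kTB = 1.38×10⁻²³ × 290 × 4.13×10⁴ = 1.65×10⁻¹⁶ W
In dBm: 10 log₁₀(1.65×10⁻¹⁶ / 10⁻³) = −127.8 dBm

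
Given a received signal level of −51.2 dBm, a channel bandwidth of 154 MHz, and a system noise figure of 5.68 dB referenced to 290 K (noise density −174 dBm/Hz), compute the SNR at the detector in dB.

35.2 dB

Noise floor: N = −174 + 10 log₁₀(B) + NF
10 log₁₀(1.54×10⁸) = 81.88 dB
N = −174 + 81.88 + 5.68 = −86.44 dBm
SNR = P_sig − N = −51.2 − (−86.44) = 35.24 dB → 35.2 dB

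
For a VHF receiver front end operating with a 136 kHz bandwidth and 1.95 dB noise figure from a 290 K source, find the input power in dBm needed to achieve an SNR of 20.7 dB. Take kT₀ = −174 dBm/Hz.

Sensitivity = −174 + 10 log₁₀(B) + NF + SNR_min
= −174 + 51.34 + 1.95 + 20.7
= −100.01 dBm → −100.0 dBm

−100.0 dBm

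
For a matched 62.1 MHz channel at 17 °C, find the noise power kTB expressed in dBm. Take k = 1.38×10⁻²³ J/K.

T = 17 °C + 273.15 = 290.15 K
P_n = kTB = 1.38×10⁻²³ × 290.15 × 6.21×10⁷ = 2.49×10⁻¹³ W
In dBm: 10 log₁₀(2.49×10⁻¹³ / 10⁻³) = −96.0 dBm

−96.0 dBm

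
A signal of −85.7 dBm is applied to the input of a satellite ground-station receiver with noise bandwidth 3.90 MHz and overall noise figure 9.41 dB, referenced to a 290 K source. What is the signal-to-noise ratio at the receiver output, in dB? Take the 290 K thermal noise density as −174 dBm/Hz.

Noise floor: N = −174 + 10 log₁₀(B) + NF
10 log₁₀(3.90×10⁶) = 65.91 dB
N = −174 + 65.91 + 9.41 = −98.68 dBm
SNR = P_sig − N = −85.7 − (−98.68) = 12.98 dB → 13.0 dB

13.0 dB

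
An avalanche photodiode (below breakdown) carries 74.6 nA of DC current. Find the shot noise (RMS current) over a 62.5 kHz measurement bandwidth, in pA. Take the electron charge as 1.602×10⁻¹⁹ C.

38.7 pA

I_n = √(2qI·B)
2qI·B = 2 × 1.602×10⁻¹⁹ × 7.46×10⁻⁸ × 6.25×10⁴ = 1.49×10⁻²¹ A²
I_n = √(1.49×10⁻²¹) = 3.87×10⁻¹¹ A = 38.7 pA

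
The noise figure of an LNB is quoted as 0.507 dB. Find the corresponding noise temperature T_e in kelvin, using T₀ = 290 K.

35.9 K

F = 10^(0.507/10) = 1.12383
T_e = (F − 1)·T₀ = (1.12383 − 1) × 290 = 35.9 K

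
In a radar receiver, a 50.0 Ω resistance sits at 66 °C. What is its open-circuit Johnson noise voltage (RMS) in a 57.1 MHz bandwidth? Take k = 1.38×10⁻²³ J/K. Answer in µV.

7.31 µV

T = 66 °C + 273.15 = 339.15 K
V_n = √(4kTRB)
4kTRB = 4 × 1.38×10⁻²³ × 339.15 × 5.00×10¹ × 5.71×10⁷ = 5.34×10⁻¹¹ V²
V_n = √(5.34×10⁻¹¹) = 7.31×10⁻⁶ V = 7.31 µV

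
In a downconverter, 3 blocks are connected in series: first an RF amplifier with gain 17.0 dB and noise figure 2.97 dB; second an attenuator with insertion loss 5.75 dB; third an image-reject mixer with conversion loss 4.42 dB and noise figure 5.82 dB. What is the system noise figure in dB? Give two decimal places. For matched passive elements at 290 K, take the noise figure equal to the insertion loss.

3.52 dB

Convert to linear (a loss of L dB is a gain of −L dB): F_i = 10^(NF_i/10), G_i = 10^(G_i,dB/10)
  Stage 1: F_1 = 10^(2.97/10) = 1.982, G_1 = 10^(17.0/10) = 50.12
  Stage 2: F_2 = 10^(5.75/10) = 3.758, G_2 = 10^(−5.75/10) = 0.2661
  Stage 3: F_3 = 10^(5.82/10) = 3.819, G_3 = 10^(−4.42/10) = 0.3614
Friis cascade:
  F = 1.982 + (3.758 − 1)/50.12 + (3.819 − 1)/13.34 = 2.248
NF = 10 log₁₀(2.248) = 3.52 dB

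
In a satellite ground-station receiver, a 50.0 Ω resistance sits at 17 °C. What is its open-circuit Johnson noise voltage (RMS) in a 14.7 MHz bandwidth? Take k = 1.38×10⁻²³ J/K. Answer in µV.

3.43 µV

T = 17 °C + 273.15 = 290.15 K
V_n = √(4kTRB)
4kTRB = 4 × 1.38×10⁻²³ × 290.15 × 5.00×10¹ × 1.47×10⁷ = 1.18×10⁻¹¹ V²
V_n = √(1.18×10⁻¹¹) = 3.43×10⁻⁶ V = 3.43 µV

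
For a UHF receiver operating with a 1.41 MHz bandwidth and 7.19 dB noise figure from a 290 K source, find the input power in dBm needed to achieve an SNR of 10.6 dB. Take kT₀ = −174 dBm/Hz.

−94.7 dBm

Sensitivity = −174 + 10 log₁₀(B) + NF + SNR_min
= −174 + 61.49 + 7.19 + 10.6
= −94.72 dBm → −94.7 dBm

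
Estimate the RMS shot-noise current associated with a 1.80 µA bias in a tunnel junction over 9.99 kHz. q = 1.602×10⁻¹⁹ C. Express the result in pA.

75.9 pA

I_n = √(2qI·B)
2qI·B = 2 × 1.602×10⁻¹⁹ × 1.80×10⁻⁶ × 9.99×10³ = 5.76×10⁻²¹ A²
I_n = √(5.76×10⁻²¹) = 7.59×10⁻¹¹ A = 75.9 pA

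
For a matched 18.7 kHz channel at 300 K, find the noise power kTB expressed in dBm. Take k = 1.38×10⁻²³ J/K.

−131.1 dBm

P_n = kTB = 1.38×10⁻²³ × 300 × 1.87×10⁴ = 7.74×10⁻¹⁷ W
In dBm: 10 log₁₀(7.74×10⁻¹⁷ / 10⁻³) = −131.1 dBm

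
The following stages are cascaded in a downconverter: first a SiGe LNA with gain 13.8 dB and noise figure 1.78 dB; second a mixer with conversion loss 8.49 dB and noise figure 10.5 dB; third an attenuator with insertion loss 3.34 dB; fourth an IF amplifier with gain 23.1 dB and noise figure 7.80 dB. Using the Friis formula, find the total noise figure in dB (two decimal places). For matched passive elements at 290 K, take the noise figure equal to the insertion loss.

Convert to linear (a loss of L dB is a gain of −L dB): F_i = 10^(NF_i/10), G_i = 10^(G_i,dB/10)
  Stage 1: F_1 = 10^(1.78/10) = 1.507, G_1 = 10^(13.8/10) = 23.99
  Stage 2: F_2 = 10^(10.5/10) = 11.22, G_2 = 10^(−8.49/10) = 0.1416
  Stage 3: F_3 = 10^(3.34/10) = 2.158, G_3 = 10^(−3.34/10) = 0.4634
  Stage 4: F_4 = 10^(7.80/10) = 6.026, G_4 = 10^(23.1/10) = 204.2
Friis cascade:
  F = 1.507 + (11.22 − 1)/23.99 + (2.158 − 1)/3.396 + (6.026 − 1)/1.574 = 5.466
NF = 10 log₁₀(5.466) = 7.38 dB

7.38 dB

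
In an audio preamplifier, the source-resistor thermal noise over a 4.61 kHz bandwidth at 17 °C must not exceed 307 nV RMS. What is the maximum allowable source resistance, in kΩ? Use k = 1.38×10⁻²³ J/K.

T = 17 °C + 273.15 = 290.15 K
Johnson–Nyquist: V_n = √(4kTRB) ⇒ R = V_n² / (4kTB)
4kTB = 4 × 1.38×10⁻²³ × 290.15 × 4.61×10³ = 7.38×10⁻¹⁷
R = (3.07×10⁻⁷)² / 7.38×10⁻¹⁷ = 1.28×10³ Ω = 1.28 kΩ

1.28 kΩ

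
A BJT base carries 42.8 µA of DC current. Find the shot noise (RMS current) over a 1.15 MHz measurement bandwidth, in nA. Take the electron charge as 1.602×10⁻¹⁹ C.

I_n = √(2qI·B)
2qI·B = 2 × 1.602×10⁻¹⁹ × 4.28×10⁻⁵ × 1.15×10⁶ = 1.58×10⁻¹⁷ A²
I_n = √(1.58×10⁻¹⁷) = 3.97×10⁻⁹ A = 3.97 nA

3.97 nA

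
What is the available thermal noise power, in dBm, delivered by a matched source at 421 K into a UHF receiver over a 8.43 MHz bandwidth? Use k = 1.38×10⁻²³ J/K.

−103.1 dBm

P_n = kTB = 1.38×10⁻²³ × 421 × 8.43×10⁶ = 4.90×10⁻¹⁴ W
In dBm: 10 log₁₀(4.90×10⁻¹⁴ / 10⁻³) = −103.1 dBm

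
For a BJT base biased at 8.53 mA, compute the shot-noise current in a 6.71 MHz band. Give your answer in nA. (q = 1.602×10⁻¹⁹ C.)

I_n = √(2qI·B)
2qI·B = 2 × 1.602×10⁻¹⁹ × 8.53×10⁻³ × 6.71×10⁶ = 1.83×10⁻¹⁴ A²
I_n = √(1.83×10⁻¹⁴) = 1.35×10⁻⁷ A = 135 nA

135 nA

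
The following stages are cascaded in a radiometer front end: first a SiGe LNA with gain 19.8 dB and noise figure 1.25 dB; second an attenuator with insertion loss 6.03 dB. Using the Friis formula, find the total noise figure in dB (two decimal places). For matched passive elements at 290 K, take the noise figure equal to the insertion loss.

Convert to linear (a loss of L dB is a gain of −L dB): F_i = 10^(NF_i/10), G_i = 10^(G_i,dB/10)
  Stage 1: F_1 = 10^(1.25/10) = 1.334, G_1 = 10^(19.8/10) = 95.50
  Stage 2: F_2 = 10^(6.03/10) = 4.009, G_2 = 10^(−6.03/10) = 0.2495
Friis cascade:
  F = 1.334 + (4.009 − 1)/95.50 = 1.365
NF = 10 log₁₀(1.365) = 1.35 dB

1.35 dB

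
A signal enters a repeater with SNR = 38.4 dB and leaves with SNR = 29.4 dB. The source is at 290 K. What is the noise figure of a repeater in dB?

NF (dB) = SNR_in(dB) − SNR_out(dB) when the source is at T₀
NF = 38.4 − 29.4 = 9.0 dB

9.0 dB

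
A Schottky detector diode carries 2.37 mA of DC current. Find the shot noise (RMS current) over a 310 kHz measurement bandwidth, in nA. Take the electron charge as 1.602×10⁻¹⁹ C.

15.3 nA

I_n = √(2qI·B)
2qI·B = 2 × 1.602×10⁻¹⁹ × 2.37×10⁻³ × 3.10×10⁵ = 2.35×10⁻¹⁶ A²
I_n = √(2.35×10⁻¹⁶) = 1.53×10⁻⁸ A = 15.3 nA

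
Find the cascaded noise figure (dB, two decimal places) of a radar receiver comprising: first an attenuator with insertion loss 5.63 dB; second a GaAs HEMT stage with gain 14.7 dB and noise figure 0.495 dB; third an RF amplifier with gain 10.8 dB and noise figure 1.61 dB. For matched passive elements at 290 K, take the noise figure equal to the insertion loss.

Convert to linear (a loss of L dB is a gain of −L dB): F_i = 10^(NF_i/10), G_i = 10^(G_i,dB/10)
  Stage 1: F_1 = 10^(5.63/10) = 3.656, G_1 = 10^(−5.63/10) = 0.2735
  Stage 2: F_2 = 10^(0.495/10) = 1.121, G_2 = 10^(14.7/10) = 29.51
  Stage 3: F_3 = 10^(1.61/10) = 1.449, G_3 = 10^(10.8/10) = 12.02
Friis cascade:
  F = 3.656 + (1.121 − 1)/0.2735 + (1.449 − 1)/8.072 = 4.153
NF = 10 log₁₀(4.153) = 6.18 dB

6.18 dB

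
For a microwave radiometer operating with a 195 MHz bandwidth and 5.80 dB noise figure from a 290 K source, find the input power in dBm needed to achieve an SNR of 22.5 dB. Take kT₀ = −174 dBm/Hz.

−62.8 dBm

Sensitivity = −174 + 10 log₁₀(B) + NF + SNR_min
= −174 + 82.9 + 5.80 + 22.5
= −62.80 dBm → −62.8 dBm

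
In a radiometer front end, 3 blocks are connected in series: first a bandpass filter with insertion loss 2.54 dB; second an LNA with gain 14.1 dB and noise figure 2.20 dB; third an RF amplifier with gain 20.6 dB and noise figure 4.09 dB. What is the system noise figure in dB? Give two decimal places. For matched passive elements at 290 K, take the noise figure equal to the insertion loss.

Convert to linear (a loss of L dB is a gain of −L dB): F_i = 10^(NF_i/10), G_i = 10^(G_i,dB/10)
  Stage 1: F_1 = 10^(2.54/10) = 1.795, G_1 = 10^(−2.54/10) = 0.5572
  Stage 2: F_2 = 10^(2.20/10) = 1.660, G_2 = 10^(14.1/10) = 25.70
  Stage 3: F_3 = 10^(4.09/10) = 2.564, G_3 = 10^(20.6/10) = 114.8
Friis cascade:
  F = 1.795 + (1.660 − 1)/0.5572 + (2.564 − 1)/14.32 = 3.088
NF = 10 log₁₀(3.088) = 4.90 dB

4.90 dB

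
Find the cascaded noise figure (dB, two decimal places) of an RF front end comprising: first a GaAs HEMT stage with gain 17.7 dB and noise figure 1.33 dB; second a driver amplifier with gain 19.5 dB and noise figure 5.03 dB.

Convert to linear (a loss of L dB is a gain of −L dB): F_i = 10^(NF_i/10), G_i = 10^(G_i,dB/10)
  Stage 1: F_1 = 10^(1.33/10) = 1.358, G_1 = 10^(17.7/10) = 58.88
  Stage 2: F_2 = 10^(5.03/10) = 3.184, G_2 = 10^(19.5/10) = 89.13
Friis cascade:
  F = 1.358 + (3.184 − 1)/58.88 = 1.395
NF = 10 log₁₀(1.395) = 1.45 dB

1.45 dB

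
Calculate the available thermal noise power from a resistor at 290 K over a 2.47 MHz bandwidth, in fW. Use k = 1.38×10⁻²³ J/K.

9.88 fW

P_n = kTB = 1.38×10⁻²³ × 290 × 2.47×10⁶ = 9.88×10⁻¹⁵ W = 9.88 fW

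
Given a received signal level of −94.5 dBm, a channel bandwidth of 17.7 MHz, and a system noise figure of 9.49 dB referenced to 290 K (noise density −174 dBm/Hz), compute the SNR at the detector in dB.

Noise floor: N = −174 + 10 log₁₀(B) + NF
10 log₁₀(1.77×10⁷) = 72.48 dB
N = −174 + 72.48 + 9.49 = −92.03 dBm
SNR = P_sig − N = −94.5 − (−92.03) = −2.47 dB → −2.5 dB

−2.5 dB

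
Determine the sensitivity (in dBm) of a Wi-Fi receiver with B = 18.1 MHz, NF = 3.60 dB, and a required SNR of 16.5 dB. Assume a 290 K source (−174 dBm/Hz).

Sensitivity = −174 + 10 log₁₀(B) + NF + SNR_min
= −174 + 72.58 + 3.60 + 16.5
= −81.32 dBm → −81.3 dBm

−81.3 dBm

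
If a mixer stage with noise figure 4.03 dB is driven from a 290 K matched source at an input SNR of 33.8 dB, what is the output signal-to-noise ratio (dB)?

By definition F = SNR_in/SNR_out, so in dB: SNR_out = SNR_in − NF
SNR_out = 33.8 − 4.03 = 29.77 dB

29.77 dB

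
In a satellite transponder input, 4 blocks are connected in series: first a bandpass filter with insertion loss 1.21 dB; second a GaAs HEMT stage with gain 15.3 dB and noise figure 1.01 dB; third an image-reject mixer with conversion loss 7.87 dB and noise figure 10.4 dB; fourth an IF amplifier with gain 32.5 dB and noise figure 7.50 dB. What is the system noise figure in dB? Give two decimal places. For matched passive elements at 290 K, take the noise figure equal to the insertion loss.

Convert to linear (a loss of L dB is a gain of −L dB): F_i = 10^(NF_i/10), G_i = 10^(G_i,dB/10)
  Stage 1: F_1 = 10^(1.21/10) = 1.321, G_1 = 10^(−1.21/10) = 0.7568
  Stage 2: F_2 = 10^(1.01/10) = 1.262, G_2 = 10^(15.3/10) = 33.88
  Stage 3: F_3 = 10^(10.4/10) = 10.96, G_3 = 10^(−7.87/10) = 0.1633
  Stage 4: F_4 = 10^(7.50/10) = 5.623, G_4 = 10^(32.5/10) = 1778
Friis cascade:
  F = 1.321 + (1.262 − 1)/0.7568 + (10.96 − 1)/25.64 + (5.623 − 1)/4.188 = 3.160
NF = 10 log₁₀(3.160) = 5.00 dB

5.00 dB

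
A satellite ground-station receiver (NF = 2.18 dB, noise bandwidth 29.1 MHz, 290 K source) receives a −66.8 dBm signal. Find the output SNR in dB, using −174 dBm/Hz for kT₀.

Noise floor: N = −174 + 10 log₁₀(B) + NF
10 log₁₀(2.91×10⁷) = 74.64 dB
N = −174 + 74.64 + 2.18 = −97.18 dBm
SNR = P_sig − N = −66.8 − (−97.18) = 30.38 dB → 30.4 dB

30.4 dB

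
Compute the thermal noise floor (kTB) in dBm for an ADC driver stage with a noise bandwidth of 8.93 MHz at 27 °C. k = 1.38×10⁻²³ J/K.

−104.3 dBm

T = 27 °C + 273.15 = 300.15 K
P_n = kTB = 1.38×10⁻²³ × 300.15 × 8.93×10⁶ = 3.70×10⁻¹⁴ W
In dBm: 10 log₁₀(3.70×10⁻¹⁴ / 10⁻³) = −104.3 dBm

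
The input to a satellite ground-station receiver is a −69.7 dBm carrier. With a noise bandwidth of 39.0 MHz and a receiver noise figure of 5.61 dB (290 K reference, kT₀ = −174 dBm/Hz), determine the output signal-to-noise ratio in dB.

Noise floor: N = −174 + 10 log₁₀(B) + NF
10 log₁₀(3.90×10⁷) = 75.91 dB
N = −174 + 75.91 + 5.61 = −92.48 dBm
SNR = P_sig − N = −69.7 − (−92.48) = 22.78 dB → 22.8 dB

22.8 dB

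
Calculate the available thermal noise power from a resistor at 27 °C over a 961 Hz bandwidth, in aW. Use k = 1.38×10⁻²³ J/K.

T = 27 °C + 273.15 = 300.15 K
P_n = kTB = 1.38×10⁻²³ × 300.15 × 9.61×10² = 3.98×10⁻¹⁸ W = 3.98 aW

3.98 aW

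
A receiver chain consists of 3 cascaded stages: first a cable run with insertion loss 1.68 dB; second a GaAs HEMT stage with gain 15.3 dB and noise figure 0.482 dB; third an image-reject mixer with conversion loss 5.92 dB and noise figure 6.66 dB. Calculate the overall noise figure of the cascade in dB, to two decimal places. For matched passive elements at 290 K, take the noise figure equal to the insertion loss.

Convert to linear (a loss of L dB is a gain of −L dB): F_i = 10^(NF_i/10), G_i = 10^(G_i,dB/10)
  Stage 1: F_1 = 10^(1.68/10) = 1.472, G_1 = 10^(−1.68/10) = 0.6792
  Stage 2: F_2 = 10^(0.482/10) = 1.117, G_2 = 10^(15.3/10) = 33.88
  Stage 3: F_3 = 10^(6.66/10) = 4.634, G_3 = 10^(−5.92/10) = 0.2559
Friis cascade:
  F = 1.472 + (1.117 − 1)/0.6792 + (4.634 − 1)/23.01 = 1.803
NF = 10 log₁₀(1.803) = 2.56 dB

2.56 dB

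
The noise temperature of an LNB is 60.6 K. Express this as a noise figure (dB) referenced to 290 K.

0.824 dB

F = 1 + T_e/T₀ = 1 + 60.6/290 = 1.20897
NF = 10 log₁₀(1.20897) = 0.824 dB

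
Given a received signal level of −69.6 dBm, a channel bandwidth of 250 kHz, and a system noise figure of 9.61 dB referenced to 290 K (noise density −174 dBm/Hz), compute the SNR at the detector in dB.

40.8 dB

Noise floor: N = −174 + 10 log₁₀(B) + NF
10 log₁₀(2.50×10⁵) = 53.98 dB
N = −174 + 53.98 + 9.61 = −110.41 dBm
SNR = P_sig − N = −69.6 − (−110.41) = 40.81 dB → 40.8 dB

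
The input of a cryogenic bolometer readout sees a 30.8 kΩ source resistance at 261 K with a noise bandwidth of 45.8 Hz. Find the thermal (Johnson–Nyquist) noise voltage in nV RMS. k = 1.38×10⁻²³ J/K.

V_n = √(4kTRB)
4kTRB = 4 × 1.38×10⁻²³ × 261 × 3.08×10⁴ × 4.58×10¹ = 2.03×10⁻¹⁴ V²
V_n = √(2.03×10⁻¹⁴) = 1.43×10⁻⁷ V = 143 nV

143 nV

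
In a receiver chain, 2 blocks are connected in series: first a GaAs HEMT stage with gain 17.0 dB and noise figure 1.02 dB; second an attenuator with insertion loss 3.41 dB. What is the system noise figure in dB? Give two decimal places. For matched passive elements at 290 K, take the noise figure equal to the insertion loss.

Convert to linear (a loss of L dB is a gain of −L dB): F_i = 10^(NF_i/10), G_i = 10^(G_i,dB/10)
  Stage 1: F_1 = 10^(1.02/10) = 1.265, G_1 = 10^(17.0/10) = 50.12
  Stage 2: F_2 = 10^(3.41/10) = 2.193, G_2 = 10^(−3.41/10) = 0.4560
Friis cascade:
  F = 1.265 + (2.193 − 1)/50.12 = 1.289
NF = 10 log₁₀(1.289) = 1.10 dB

1.10 dB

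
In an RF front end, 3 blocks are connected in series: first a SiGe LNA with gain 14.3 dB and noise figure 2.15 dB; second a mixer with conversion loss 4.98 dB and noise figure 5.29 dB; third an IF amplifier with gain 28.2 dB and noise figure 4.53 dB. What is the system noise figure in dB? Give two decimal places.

2.89 dB

Convert to linear (a loss of L dB is a gain of −L dB): F_i = 10^(NF_i/10), G_i = 10^(G_i,dB/10)
  Stage 1: F_1 = 10^(2.15/10) = 1.641, G_1 = 10^(14.3/10) = 26.92
  Stage 2: F_2 = 10^(5.29/10) = 3.381, G_2 = 10^(−4.98/10) = 0.3177
  Stage 3: F_3 = 10^(4.53/10) = 2.838, G_3 = 10^(28.2/10) = 660.7
Friis cascade:
  F = 1.641 + (3.381 − 1)/26.92 + (2.838 − 1)/8.551 = 1.944
NF = 10 log₁₀(1.944) = 2.89 dB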